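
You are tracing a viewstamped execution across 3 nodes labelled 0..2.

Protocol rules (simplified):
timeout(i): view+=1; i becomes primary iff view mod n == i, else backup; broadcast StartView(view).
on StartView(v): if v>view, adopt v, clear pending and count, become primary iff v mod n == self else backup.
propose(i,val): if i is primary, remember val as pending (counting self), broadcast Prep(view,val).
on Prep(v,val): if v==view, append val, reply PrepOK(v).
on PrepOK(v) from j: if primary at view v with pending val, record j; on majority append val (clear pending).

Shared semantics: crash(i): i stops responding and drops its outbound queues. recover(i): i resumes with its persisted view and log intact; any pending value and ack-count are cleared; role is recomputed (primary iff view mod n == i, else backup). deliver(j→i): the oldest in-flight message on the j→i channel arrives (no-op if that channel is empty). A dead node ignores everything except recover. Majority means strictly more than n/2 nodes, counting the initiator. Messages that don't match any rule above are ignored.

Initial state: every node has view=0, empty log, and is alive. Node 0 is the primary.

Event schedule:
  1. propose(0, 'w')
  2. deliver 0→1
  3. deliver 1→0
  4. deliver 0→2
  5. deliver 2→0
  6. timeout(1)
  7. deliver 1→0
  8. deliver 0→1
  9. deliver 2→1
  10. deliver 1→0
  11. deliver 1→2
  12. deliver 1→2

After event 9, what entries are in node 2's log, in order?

[1] propose(0,'w') → ∅
[2] deliver 0→1 → N1(back v0 [w])
[3] deliver 1→0 → N0(prim v0 [w])
[4] deliver 0→2 → N2(back v0 [w])
[5] deliver 2→0 → ∅
[6] timeout(1) → N1(prim v1 [w])
[7] deliver 1→0 → N0(back v1 [w])
[8] deliver 0→1 → ∅
[9] deliver 2→1 → ∅

w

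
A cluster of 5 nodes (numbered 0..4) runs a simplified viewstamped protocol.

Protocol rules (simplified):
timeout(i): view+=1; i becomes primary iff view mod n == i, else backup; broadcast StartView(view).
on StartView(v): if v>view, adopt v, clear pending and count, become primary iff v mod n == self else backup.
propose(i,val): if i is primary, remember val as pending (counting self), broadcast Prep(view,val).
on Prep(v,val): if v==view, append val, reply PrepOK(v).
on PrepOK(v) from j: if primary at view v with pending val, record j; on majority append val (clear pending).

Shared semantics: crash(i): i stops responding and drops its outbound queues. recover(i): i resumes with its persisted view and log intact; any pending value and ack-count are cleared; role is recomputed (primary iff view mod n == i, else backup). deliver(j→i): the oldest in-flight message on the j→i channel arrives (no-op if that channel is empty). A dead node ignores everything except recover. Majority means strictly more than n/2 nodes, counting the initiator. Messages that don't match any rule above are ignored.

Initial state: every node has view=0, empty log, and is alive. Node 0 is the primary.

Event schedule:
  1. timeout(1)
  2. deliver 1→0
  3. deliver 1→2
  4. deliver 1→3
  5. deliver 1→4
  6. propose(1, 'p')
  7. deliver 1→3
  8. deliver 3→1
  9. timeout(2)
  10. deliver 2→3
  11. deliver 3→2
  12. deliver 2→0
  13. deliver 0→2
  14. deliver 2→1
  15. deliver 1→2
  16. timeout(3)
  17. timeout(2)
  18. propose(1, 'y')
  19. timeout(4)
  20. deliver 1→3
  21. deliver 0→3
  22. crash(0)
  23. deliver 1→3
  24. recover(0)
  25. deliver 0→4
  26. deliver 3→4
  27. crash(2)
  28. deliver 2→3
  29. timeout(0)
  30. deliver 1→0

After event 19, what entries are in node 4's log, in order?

e1 timeout(1): 1[prim,v=1,-]
e2 deliver 1→0: 0[back,v=1,-]
e3 deliver 1→2: 2[back,v=1,-]
e4 deliver 1→3: 3[back,v=1,-]
e5 deliver 1→4: 4[back,v=1,-]
e6 propose(1,'p'): ·
e7 deliver 1→3: 3[back,v=1,p]
e8 deliver 3→1: ·
e9 timeout(2): 2[prim,v=2,-]
e10 deliver 2→3: 3[back,v=2,p]
e11 deliver 3→2: ·
e12 deliver 2→0: 0[back,v=2,-]
e13 deliver 0→2: ·
e14 deliver 2→1: 1[back,v=2,-]
e15 deliver 1→2: ·
e16 timeout(3): 3[prim,v=3,p]
e17 timeout(2): 2[back,v=3,-]
e18 propose(1,'y'): ·
e19 timeout(4): 4[back,v=2,-]

empty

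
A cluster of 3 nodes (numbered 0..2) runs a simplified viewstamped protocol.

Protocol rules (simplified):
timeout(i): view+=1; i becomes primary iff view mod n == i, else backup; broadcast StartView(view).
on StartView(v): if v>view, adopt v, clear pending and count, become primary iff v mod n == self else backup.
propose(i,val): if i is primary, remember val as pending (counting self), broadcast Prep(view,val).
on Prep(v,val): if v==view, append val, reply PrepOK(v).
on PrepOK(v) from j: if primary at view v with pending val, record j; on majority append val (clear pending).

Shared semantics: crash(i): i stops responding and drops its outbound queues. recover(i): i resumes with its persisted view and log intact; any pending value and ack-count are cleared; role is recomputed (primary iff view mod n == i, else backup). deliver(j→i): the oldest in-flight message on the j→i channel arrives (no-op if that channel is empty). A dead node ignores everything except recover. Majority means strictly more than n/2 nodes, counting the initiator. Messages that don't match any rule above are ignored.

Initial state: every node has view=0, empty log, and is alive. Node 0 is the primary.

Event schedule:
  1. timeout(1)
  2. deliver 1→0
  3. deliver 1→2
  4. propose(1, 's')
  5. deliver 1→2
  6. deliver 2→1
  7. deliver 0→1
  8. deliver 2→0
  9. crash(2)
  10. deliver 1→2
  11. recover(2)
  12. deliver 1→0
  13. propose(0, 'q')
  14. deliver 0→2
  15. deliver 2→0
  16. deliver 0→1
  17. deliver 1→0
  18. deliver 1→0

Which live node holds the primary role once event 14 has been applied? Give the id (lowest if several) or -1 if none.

1

after 1 — timeout(1): n1:prim/v1/[-]
after 2 — deliver 1→0: n0:back/v1/[-]
after 3 — deliver 1→2: n2:back/v1/[-]
after 4 — propose(1,'s'): ·
after 5 — deliver 1→2: n2:back/v1/[s]
after 6 — deliver 2→1: n1:prim/v1/[s]
after 7 — deliver 0→1: ·
after 8 — deliver 2→0: ·
after 9 — crash(2): n2:✗back/v1/[s]
after 10 — deliver 1→2: ·
after 11 — recover(2): n2:back/v1/[s]
after 12 — deliver 1→0: n0:back/v1/[s]
after 13 — propose(0,'q'): ·
after 14 — deliver 0→2: ·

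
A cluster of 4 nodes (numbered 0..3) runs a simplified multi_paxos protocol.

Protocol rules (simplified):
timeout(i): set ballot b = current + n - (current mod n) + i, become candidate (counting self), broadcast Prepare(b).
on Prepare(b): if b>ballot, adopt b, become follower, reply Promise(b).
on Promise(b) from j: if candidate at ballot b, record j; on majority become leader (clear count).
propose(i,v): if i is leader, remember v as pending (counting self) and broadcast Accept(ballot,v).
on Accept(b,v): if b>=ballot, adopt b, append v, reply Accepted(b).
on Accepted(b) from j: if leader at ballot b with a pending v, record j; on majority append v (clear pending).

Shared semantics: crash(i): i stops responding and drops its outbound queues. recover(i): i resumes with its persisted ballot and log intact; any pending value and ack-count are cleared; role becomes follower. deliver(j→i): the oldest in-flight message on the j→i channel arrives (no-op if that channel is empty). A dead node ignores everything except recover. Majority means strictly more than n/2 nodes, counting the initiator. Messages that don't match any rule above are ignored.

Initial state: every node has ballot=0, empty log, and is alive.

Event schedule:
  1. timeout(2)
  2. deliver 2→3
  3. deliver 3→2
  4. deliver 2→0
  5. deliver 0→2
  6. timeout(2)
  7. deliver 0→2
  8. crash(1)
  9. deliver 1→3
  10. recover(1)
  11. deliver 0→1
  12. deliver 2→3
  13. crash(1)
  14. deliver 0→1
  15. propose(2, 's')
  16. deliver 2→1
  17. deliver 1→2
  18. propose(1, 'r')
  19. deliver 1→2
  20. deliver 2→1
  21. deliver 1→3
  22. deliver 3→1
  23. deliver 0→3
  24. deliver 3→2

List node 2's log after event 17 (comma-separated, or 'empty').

empty

after 1 — timeout(2): n2:cand/b6/[-]
after 2 — deliver 2→3: n3:foll/b6/[-]
after 3 — deliver 3→2: ·
after 4 — deliver 2→0: n0:foll/b6/[-]
after 5 — deliver 0→2: n2:lead/b6/[-]
after 6 — timeout(2): n2:cand/b10/[-]
after 7 — deliver 0→2: ·
after 8 — crash(1): n1:✗foll/b0/[-]
after 9 — deliver 1→3: ·
after 10 — recover(1): n1:foll/b0/[-]
after 11 — deliver 0→1: ·
after 12 — deliver 2→3: n3:foll/b10/[-]
after 13 — crash(1): n1:✗foll/b0/[-]
after 14 — deliver 0→1: ·
after 15 — propose(2,'s'): ·
after 16 — deliver 2→1: ·
after 17 — deliver 1→2: ·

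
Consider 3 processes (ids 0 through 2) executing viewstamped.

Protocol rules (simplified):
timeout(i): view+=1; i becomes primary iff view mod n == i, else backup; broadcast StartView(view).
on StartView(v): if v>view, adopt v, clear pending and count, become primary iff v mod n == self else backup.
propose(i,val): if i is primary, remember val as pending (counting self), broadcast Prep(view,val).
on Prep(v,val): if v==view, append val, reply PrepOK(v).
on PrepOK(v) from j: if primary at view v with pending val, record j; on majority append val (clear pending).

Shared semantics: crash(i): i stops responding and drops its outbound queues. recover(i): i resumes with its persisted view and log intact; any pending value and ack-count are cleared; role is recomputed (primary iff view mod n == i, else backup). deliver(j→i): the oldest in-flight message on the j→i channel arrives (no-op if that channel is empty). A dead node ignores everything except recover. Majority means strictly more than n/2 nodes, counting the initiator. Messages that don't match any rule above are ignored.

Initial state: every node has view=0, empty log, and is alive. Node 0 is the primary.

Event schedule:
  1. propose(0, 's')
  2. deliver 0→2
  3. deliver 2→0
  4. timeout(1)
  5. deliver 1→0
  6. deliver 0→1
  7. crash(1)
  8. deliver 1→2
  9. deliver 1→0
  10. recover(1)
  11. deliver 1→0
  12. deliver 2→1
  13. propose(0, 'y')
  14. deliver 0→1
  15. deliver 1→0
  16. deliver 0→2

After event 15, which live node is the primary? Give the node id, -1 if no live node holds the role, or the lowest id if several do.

e1 propose(0,'s'): ·
e2 deliver 0→2: 2[back,v=0,s]
e3 deliver 2→0: 0[prim,v=0,s]
e4 timeout(1): 1[prim,v=1,-]
e5 deliver 1→0: 0[back,v=1,s]
e6 deliver 0→1: ·
e7 crash(1): 1[✗prim,v=1,-]
e8 deliver 1→2: ·
e9 deliver 1→0: ·
e10 recover(1): 1[prim,v=1,-]
e11 deliver 1→0: ·
e12 deliver 2→1: ·
e13 propose(0,'y'): ·
e14 deliver 0→1: ·
e15 deliver 1→0: ·

1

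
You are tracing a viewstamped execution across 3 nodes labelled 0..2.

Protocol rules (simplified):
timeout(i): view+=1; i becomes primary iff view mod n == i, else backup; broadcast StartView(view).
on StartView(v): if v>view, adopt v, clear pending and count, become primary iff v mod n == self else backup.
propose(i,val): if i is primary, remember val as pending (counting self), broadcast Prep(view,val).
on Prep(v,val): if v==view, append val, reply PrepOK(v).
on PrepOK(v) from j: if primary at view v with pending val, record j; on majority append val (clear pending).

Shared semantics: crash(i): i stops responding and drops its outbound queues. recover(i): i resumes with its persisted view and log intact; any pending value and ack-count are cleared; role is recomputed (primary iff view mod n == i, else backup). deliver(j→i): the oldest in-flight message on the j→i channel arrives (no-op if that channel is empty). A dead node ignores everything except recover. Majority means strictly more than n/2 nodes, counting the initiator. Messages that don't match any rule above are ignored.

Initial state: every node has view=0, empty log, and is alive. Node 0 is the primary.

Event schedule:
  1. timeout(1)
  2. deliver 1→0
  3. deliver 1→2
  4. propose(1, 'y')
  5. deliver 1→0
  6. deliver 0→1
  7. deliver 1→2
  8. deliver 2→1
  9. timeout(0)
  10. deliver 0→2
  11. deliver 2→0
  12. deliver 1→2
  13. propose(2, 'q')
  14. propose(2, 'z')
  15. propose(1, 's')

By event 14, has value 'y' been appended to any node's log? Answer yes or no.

yes

1. timeout(1):  <1:prim v1 ->
2. deliver 1→0:  <0:back v1 ->
3. deliver 1→2:  <2:back v1 ->
4. propose(1,'y'):  nop
5. deliver 1→0:  <0:back v1 y>
6. deliver 0→1:  <1:prim v1 y>
7. deliver 1→2:  <2:back v1 y>
8. deliver 2→1:  nop
9. timeout(0):  <0:back v2 y>
10. deliver 0→2:  <2:prim v2 y>
11. deliver 2→0:  nop
12. deliver 1→2:  nop
13. propose(2,'q'):  nop
14. propose(2,'z'):  nop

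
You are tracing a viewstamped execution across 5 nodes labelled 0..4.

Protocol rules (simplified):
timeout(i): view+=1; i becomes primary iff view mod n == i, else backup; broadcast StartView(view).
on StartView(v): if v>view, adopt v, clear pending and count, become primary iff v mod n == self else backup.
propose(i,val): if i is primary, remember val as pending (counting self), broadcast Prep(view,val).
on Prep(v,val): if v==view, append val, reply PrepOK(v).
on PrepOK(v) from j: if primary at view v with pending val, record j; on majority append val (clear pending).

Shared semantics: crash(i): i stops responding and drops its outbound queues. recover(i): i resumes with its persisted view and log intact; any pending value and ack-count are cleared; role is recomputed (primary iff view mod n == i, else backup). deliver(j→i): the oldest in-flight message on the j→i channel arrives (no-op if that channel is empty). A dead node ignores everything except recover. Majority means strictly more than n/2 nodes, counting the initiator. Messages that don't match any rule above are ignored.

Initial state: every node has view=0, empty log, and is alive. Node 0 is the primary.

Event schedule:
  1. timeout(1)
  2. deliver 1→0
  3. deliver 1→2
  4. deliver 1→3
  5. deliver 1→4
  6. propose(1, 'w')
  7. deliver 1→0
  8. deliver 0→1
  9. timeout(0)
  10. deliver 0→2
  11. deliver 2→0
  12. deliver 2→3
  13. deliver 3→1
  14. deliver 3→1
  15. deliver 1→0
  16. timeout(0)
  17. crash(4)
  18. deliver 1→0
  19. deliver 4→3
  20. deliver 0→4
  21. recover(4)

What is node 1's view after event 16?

1

after 1 — timeout(1): n1:prim/v1/[-]
after 2 — deliver 1→0: n0:back/v1/[-]
after 3 — deliver 1→2: n2:back/v1/[-]
after 4 — deliver 1→3: n3:back/v1/[-]
after 5 — deliver 1→4: n4:back/v1/[-]
after 6 — propose(1,'w'): ·
after 7 — deliver 1→0: n0:back/v1/[w]
after 8 — deliver 0→1: ·
after 9 — timeout(0): n0:back/v2/[w]
after 10 — deliver 0→2: n2:prim/v2/[-]
after 11 — deliver 2→0: ·
after 12 — deliver 2→3: ·
after 13 — deliver 3→1: ·
after 14 — deliver 3→1: ·
after 15 — deliver 1→0: ·
after 16 — timeout(0): n0:back/v3/[w]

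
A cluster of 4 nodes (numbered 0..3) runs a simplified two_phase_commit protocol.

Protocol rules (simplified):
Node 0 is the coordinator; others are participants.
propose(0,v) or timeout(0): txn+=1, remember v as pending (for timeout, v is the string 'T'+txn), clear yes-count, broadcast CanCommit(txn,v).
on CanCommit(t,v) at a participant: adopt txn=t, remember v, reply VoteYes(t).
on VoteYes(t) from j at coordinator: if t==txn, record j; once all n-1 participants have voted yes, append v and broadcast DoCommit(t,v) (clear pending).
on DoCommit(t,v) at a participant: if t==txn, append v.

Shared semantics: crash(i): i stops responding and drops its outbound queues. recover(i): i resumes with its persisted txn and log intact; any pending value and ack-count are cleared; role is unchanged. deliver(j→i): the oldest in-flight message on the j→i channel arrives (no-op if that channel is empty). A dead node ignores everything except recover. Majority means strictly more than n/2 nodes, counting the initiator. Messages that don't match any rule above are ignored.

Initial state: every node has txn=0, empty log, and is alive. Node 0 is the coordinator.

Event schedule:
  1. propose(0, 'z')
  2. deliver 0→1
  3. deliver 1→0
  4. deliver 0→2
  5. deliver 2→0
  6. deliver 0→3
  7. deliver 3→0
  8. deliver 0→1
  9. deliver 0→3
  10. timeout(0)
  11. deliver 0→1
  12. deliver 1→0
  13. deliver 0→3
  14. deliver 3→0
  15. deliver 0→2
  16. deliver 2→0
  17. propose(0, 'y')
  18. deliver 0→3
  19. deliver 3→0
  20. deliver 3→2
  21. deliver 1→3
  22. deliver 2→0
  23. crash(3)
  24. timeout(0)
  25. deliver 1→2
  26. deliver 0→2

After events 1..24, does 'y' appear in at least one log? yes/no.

no

1. propose(0,'z'):  <0:coor t1 ->
2. deliver 0→1:  <1:part t1 ->
3. deliver 1→0:  nop
4. deliver 0→2:  <2:part t1 ->
5. deliver 2→0:  nop
6. deliver 0→3:  <3:part t1 ->
7. deliver 3→0:  <0:coor t1 z>
8. deliver 0→1:  <1:part t1 z>
9. deliver 0→3:  <3:part t1 z>
10. timeout(0):  <0:coor t2 z>
11. deliver 0→1:  <1:part t2 z>
12. deliver 1→0:  nop
13. deliver 0→3:  <3:part t2 z>
14. deliver 3→0:  nop
15. deliver 0→2:  <2:part t1 z>
16. deliver 2→0:  nop
17. propose(0,'y'):  <0:coor t3 z>
18. deliver 0→3:  <3:part t3 z>
19. deliver 3→0:  nop
20. deliver 3→2:  nop
21. deliver 1→3:  nop
22. deliver 2→0:  nop
23. crash(3):  <3:✗part t3 z>
24. timeout(0):  <0:coor t4 z>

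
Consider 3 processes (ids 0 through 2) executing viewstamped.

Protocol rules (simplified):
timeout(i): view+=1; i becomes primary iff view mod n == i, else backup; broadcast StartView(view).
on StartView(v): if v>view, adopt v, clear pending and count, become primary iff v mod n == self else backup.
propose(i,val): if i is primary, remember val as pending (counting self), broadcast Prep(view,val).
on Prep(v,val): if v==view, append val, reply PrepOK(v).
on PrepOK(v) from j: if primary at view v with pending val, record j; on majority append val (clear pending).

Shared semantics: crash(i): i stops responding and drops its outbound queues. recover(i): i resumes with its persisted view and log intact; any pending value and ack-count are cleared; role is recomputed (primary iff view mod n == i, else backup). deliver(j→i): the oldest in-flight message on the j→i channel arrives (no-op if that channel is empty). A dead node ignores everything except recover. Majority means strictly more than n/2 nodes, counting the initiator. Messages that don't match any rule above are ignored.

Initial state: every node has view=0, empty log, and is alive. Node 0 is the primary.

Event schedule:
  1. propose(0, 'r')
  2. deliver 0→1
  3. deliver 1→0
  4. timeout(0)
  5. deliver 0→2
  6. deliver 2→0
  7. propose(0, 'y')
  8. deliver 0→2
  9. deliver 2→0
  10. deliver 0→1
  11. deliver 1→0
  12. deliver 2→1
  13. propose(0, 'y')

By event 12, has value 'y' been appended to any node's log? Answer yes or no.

no

[1] propose(0,'r') → ∅
[2] deliver 0→1 → N1(back v0 [r])
[3] deliver 1→0 → N0(prim v0 [r])
[4] timeout(0) → N0(back v1 [r])
[5] deliver 0→2 → N2(back v0 [r])
[6] deliver 2→0 → ∅
[7] propose(0,'y') → ∅
[8] deliver 0→2 → N2(back v1 [r])
[9] deliver 2→0 → ∅
[10] deliver 0→1 → N1(prim v1 [r])
[11] deliver 1→0 → ∅
[12] deliver 2→1 → ∅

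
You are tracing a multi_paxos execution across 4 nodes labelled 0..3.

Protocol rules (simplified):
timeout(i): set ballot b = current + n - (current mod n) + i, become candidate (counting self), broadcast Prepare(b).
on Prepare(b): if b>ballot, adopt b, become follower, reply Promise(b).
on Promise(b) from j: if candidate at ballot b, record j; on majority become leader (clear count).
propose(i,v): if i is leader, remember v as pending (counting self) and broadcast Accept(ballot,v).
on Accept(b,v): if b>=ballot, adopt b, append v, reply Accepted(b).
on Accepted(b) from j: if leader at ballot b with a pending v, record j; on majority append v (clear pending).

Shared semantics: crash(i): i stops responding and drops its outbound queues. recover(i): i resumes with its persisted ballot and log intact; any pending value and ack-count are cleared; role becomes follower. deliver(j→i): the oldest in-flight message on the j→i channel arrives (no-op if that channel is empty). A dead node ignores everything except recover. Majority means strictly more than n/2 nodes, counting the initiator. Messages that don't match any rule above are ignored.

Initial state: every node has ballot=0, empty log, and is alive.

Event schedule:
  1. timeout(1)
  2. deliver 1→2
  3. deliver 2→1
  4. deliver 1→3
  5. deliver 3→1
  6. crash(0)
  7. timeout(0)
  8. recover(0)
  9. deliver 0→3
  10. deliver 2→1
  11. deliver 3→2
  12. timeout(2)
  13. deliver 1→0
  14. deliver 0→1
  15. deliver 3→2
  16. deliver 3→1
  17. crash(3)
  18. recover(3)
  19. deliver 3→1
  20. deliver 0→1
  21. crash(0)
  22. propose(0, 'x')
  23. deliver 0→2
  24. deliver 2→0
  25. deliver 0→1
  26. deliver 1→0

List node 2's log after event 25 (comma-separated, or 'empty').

[1] timeout(1) → N1(cand b5 [-])
[2] deliver 1→2 → N2(foll b5 [-])
[3] deliver 2→1 → ∅
[4] deliver 1→3 → N3(foll b5 [-])
[5] deliver 3→1 → N1(lead b5 [-])
[6] crash(0) → N0(✗foll b0 [-])
[7] timeout(0) → ∅
[8] recover(0) → N0(foll b0 [-])
[9] deliver 0→3 → ∅
[10] deliver 2→1 → ∅
[11] deliver 3→2 → ∅
[12] timeout(2) → N2(cand b10 [-])
[13] deliver 1→0 → N0(foll b5 [-])
[14] deliver 0→1 → ∅
[15] deliver 3→2 → ∅
[16] deliver 3→1 → ∅
[17] crash(3) → N3(✗foll b5 [-])
[18] recover(3) → N3(foll b5 [-])
[19] deliver 3→1 → ∅
[20] deliver 0→1 → ∅
[21] crash(0) → N0(✗foll b5 [-])
[22] propose(0,'x') → ∅
[23] deliver 0→2 → ∅
[24] deliver 2→0 → ∅
[25] deliver 0→1 → ∅

empty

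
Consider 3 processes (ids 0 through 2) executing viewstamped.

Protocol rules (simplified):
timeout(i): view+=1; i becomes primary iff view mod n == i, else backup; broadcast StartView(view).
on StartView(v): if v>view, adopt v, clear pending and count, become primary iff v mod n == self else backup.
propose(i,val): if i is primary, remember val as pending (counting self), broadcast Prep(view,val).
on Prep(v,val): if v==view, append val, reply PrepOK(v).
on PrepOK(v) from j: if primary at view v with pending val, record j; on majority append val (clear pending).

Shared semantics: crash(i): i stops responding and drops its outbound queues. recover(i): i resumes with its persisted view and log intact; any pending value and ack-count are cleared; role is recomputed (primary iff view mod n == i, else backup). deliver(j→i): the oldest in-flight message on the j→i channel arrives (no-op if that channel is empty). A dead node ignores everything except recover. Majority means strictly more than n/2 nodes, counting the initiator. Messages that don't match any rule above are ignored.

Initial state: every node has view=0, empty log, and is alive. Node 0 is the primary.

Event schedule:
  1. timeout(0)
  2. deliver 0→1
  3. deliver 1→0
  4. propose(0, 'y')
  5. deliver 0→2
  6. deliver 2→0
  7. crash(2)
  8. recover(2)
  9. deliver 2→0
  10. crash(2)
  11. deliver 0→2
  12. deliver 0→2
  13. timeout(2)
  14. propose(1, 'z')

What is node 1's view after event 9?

step 1 timeout(0): 0={back,v=1,log=-}
step 2 deliver 0→1: 1={prim,v=1,log=-}
step 3 deliver 1→0: —
step 4 propose(0,'y'): —
step 5 deliver 0→2: 2={back,v=1,log=-}
step 6 deliver 2→0: —
step 7 crash(2): 2={✗back,v=1,log=-}
step 8 recover(2): 2={back,v=1,log=-}
step 9 deliver 2→0: —

1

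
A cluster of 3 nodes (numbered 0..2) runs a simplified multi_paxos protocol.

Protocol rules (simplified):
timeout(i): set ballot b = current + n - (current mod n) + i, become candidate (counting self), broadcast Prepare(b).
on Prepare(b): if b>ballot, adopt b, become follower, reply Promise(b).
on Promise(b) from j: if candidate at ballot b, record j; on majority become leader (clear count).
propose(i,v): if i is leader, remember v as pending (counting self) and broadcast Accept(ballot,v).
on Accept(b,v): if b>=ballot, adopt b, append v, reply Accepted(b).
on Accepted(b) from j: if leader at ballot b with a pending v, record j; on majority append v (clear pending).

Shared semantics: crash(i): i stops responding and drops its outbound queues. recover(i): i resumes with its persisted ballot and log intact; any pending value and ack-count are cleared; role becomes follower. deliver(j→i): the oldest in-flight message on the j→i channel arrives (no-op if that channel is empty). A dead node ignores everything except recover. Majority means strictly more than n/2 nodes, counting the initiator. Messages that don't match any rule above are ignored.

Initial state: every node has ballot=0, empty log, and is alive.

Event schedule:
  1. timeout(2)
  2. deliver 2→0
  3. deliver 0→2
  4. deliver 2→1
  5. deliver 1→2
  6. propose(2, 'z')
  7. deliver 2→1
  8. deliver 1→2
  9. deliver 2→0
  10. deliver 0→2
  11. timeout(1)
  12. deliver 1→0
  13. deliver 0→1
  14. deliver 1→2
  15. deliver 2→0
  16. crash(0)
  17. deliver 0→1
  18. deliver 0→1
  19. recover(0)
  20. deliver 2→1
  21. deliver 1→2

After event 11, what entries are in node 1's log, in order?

step 1 timeout(2): 2={cand,b=5,log=-}
step 2 deliver 2→0: 0={foll,b=5,log=-}
step 3 deliver 0→2: 2={lead,b=5,log=-}
step 4 deliver 2→1: 1={foll,b=5,log=-}
step 5 deliver 1→2: —
step 6 propose(2,'z'): —
step 7 deliver 2→1: 1={foll,b=5,log=z}
step 8 deliver 1→2: 2={lead,b=5,log=z}
step 9 deliver 2→0: 0={foll,b=5,log=z}
step 10 deliver 0→2: —
step 11 timeout(1): 1={cand,b=7,log=z}

z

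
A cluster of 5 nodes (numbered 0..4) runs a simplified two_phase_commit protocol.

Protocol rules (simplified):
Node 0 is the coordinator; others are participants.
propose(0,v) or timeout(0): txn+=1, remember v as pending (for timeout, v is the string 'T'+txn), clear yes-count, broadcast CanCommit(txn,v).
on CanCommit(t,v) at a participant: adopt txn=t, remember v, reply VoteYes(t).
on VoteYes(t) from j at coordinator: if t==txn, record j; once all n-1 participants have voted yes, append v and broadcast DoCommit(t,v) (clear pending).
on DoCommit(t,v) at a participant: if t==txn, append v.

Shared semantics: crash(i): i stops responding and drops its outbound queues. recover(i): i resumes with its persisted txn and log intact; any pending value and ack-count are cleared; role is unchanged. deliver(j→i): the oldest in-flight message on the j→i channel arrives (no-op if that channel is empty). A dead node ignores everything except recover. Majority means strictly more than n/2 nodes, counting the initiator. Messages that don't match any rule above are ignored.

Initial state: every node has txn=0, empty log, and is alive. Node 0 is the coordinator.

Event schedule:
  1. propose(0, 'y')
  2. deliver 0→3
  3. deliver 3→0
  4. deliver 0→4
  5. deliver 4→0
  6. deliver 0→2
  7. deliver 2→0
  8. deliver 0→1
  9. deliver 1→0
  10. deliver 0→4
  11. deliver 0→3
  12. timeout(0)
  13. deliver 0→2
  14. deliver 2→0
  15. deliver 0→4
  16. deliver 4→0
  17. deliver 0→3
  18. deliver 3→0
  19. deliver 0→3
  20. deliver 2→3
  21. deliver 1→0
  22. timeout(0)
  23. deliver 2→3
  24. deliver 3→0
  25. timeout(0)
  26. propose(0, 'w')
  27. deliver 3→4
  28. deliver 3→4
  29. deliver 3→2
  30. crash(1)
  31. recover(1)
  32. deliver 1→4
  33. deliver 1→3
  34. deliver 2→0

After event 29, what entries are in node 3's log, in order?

[1] propose(0,'y') → N0(coor t1 [-])
[2] deliver 0→3 → N3(part t1 [-])
[3] deliver 3→0 → ∅
[4] deliver 0→4 → N4(part t1 [-])
[5] deliver 4→0 → ∅
[6] deliver 0→2 → N2(part t1 [-])
[7] deliver 2→0 → ∅
[8] deliver 0→1 → N1(part t1 [-])
[9] deliver 1→0 → N0(coor t1 [y])
[10] deliver 0→4 → N4(part t1 [y])
[11] deliver 0→3 → N3(part t1 [y])
[12] timeout(0) → N0(coor t2 [y])
[13] deliver 0→2 → N2(part t1 [y])
[14] deliver 2→0 → ∅
[15] deliver 0→4 → N4(part t2 [y])
[16] deliver 4→0 → ∅
[17] deliver 0→3 → N3(part t2 [y])
[18] deliver 3→0 → ∅
[19] deliver 0→3 → ∅
[20] deliver 2→3 → ∅
[21] deliver 1→0 → ∅
[22] timeout(0) → N0(coor t3 [y])
[23] deliver 2→3 → ∅
[24] deliver 3→0 → ∅
[25] timeout(0) → N0(coor t4 [y])
[26] propose(0,'w') → N0(coor t5 [y])
[27] deliver 3→4 → ∅
[28] deliver 3→4 → ∅
[29] deliver 3→2 → ∅

y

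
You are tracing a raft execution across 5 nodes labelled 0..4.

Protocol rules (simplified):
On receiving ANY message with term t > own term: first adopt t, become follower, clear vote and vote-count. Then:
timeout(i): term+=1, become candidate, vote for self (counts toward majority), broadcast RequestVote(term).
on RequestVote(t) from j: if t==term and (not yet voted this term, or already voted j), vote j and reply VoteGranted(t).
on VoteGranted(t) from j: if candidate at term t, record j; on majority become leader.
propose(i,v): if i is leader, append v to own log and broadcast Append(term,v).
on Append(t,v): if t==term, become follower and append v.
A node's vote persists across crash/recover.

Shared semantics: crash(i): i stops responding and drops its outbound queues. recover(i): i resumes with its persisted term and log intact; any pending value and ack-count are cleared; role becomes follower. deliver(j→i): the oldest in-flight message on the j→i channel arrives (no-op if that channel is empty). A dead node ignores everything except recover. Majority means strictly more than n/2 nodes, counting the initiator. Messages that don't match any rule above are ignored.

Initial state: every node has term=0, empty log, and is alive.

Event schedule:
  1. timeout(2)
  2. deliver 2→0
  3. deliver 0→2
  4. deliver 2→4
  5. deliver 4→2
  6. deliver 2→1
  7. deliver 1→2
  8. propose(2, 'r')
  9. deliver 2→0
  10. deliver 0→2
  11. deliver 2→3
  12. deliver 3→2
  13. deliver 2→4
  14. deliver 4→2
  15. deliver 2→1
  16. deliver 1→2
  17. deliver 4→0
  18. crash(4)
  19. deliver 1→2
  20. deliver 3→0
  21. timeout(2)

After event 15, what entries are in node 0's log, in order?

[1] timeout(2) → N2(cand t1 [-])
[2] deliver 2→0 → N0(foll t1 [-])
[3] deliver 0→2 → ∅
[4] deliver 2→4 → N4(foll t1 [-])
[5] deliver 4→2 → N2(lead t1 [-])
[6] deliver 2→1 → N1(foll t1 [-])
[7] deliver 1→2 → ∅
[8] propose(2,'r') → N2(lead t1 [r])
[9] deliver 2→0 → N0(foll t1 [r])
[10] deliver 0→2 → ∅
[11] deliver 2→3 → N3(foll t1 [-])
[12] deliver 3→2 → ∅
[13] deliver 2→4 → N4(foll t1 [r])
[14] deliver 4→2 → ∅
[15] deliver 2→1 → N1(foll t1 [r])

r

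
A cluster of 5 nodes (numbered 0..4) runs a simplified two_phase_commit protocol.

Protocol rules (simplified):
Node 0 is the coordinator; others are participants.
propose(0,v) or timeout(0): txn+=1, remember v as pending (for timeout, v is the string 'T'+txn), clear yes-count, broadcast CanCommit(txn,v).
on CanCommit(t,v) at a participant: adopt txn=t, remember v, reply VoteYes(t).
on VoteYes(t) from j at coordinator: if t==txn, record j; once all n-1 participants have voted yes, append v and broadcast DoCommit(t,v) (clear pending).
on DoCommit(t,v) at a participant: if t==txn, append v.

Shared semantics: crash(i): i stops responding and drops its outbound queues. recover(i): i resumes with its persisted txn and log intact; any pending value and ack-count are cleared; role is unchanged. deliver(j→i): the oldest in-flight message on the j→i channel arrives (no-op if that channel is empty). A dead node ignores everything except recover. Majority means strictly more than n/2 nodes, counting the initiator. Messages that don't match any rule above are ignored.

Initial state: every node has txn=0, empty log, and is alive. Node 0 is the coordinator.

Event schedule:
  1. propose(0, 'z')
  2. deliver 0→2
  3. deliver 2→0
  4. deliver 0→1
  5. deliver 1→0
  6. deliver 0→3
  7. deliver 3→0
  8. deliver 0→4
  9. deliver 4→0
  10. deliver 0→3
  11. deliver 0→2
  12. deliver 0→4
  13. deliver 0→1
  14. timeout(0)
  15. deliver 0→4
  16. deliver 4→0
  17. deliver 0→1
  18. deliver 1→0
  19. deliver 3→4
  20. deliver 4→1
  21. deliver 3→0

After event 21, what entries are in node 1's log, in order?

z

[1] propose(0,'z') → N0(coor t1 [-])
[2] deliver 0→2 → N2(part t1 [-])
[3] deliver 2→0 → ∅
[4] deliver 0→1 → N1(part t1 [-])
[5] deliver 1→0 → ∅
[6] deliver 0→3 → N3(part t1 [-])
[7] deliver 3→0 → ∅
[8] deliver 0→4 → N4(part t1 [-])
[9] deliver 4→0 → N0(coor t1 [z])
[10] deliver 0→3 → N3(part t1 [z])
[11] deliver 0→2 → N2(part t1 [z])
[12] deliver 0→4 → N4(part t1 [z])
[13] deliver 0→1 → N1(part t1 [z])
[14] timeout(0) → N0(coor t2 [z])
[15] deliver 0→4 → N4(part t2 [z])
[16] deliver 4→0 → ∅
[17] deliver 0→1 → N1(part t2 [z])
[18] deliver 1→0 → ∅
[19] deliver 3→4 → ∅
[20] deliver 4→1 → ∅
[21] deliver 3→0 → ∅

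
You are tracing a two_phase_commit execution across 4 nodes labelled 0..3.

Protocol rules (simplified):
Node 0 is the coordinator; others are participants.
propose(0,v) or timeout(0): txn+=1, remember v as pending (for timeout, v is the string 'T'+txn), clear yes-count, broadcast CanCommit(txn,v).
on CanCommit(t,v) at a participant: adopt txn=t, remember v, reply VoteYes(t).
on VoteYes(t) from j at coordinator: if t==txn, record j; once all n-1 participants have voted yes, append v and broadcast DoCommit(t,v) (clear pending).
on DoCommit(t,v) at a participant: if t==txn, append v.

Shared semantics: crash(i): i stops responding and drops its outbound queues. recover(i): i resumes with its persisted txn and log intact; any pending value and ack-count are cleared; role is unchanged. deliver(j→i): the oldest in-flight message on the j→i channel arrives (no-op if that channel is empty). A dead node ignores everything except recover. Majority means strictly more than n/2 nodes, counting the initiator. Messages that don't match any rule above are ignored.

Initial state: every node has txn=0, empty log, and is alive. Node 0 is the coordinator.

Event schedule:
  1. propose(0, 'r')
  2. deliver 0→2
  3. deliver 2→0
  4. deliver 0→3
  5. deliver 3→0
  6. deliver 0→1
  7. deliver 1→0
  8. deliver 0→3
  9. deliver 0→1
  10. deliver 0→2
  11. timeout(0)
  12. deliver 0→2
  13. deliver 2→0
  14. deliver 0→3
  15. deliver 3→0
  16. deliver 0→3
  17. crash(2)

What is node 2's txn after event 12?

step 1 propose(0,'r'): 0={coor,t=1,log=-}
step 2 deliver 0→2: 2={part,t=1,log=-}
step 3 deliver 2→0: —
step 4 deliver 0→3: 3={part,t=1,log=-}
step 5 deliver 3→0: —
step 6 deliver 0→1: 1={part,t=1,log=-}
step 7 deliver 1→0: 0={coor,t=1,log=r}
step 8 deliver 0→3: 3={part,t=1,log=r}
step 9 deliver 0→1: 1={part,t=1,log=r}
step 10 deliver 0→2: 2={part,t=1,log=r}
step 11 timeout(0): 0={coor,t=2,log=r}
step 12 deliver 0→2: 2={part,t=2,log=r}

2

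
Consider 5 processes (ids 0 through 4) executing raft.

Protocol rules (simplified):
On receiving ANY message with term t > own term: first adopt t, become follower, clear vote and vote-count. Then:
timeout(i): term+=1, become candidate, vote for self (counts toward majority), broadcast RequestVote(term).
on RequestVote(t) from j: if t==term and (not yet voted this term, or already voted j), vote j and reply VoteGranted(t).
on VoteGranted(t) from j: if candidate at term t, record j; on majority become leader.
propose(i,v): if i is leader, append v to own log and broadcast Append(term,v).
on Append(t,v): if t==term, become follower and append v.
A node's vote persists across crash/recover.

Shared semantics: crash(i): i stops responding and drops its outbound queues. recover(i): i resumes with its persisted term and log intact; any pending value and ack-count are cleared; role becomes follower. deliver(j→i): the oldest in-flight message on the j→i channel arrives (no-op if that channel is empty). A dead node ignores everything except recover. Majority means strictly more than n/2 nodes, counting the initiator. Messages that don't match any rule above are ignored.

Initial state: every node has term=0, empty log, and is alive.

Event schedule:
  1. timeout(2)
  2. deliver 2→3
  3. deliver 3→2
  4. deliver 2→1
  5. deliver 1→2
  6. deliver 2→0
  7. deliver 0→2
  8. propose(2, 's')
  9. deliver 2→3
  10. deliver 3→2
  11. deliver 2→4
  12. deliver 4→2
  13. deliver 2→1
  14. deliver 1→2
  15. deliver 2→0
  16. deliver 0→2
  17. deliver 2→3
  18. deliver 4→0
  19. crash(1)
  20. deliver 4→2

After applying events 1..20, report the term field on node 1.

1

step 1 timeout(2): 2={cand,t=1,log=-}
step 2 deliver 2→3: 3={foll,t=1,log=-}
step 3 deliver 3→2: —
step 4 deliver 2→1: 1={foll,t=1,log=-}
step 5 deliver 1→2: 2={lead,t=1,log=-}
step 6 deliver 2→0: 0={foll,t=1,log=-}
step 7 deliver 0→2: —
step 8 propose(2,'s'): 2={lead,t=1,log=s}
step 9 deliver 2→3: 3={foll,t=1,log=s}
step 10 deliver 3→2: —
step 11 deliver 2→4: 4={foll,t=1,log=-}
step 12 deliver 4→2: —
step 13 deliver 2→1: 1={foll,t=1,log=s}
step 14 deliver 1→2: —
step 15 deliver 2→0: 0={foll,t=1,log=s}
step 16 deliver 0→2: —
step 17 deliver 2→3: —
step 18 deliver 4→0: —
step 19 crash(1): 1={✗foll,t=1,log=s}
step 20 deliver 4→2: —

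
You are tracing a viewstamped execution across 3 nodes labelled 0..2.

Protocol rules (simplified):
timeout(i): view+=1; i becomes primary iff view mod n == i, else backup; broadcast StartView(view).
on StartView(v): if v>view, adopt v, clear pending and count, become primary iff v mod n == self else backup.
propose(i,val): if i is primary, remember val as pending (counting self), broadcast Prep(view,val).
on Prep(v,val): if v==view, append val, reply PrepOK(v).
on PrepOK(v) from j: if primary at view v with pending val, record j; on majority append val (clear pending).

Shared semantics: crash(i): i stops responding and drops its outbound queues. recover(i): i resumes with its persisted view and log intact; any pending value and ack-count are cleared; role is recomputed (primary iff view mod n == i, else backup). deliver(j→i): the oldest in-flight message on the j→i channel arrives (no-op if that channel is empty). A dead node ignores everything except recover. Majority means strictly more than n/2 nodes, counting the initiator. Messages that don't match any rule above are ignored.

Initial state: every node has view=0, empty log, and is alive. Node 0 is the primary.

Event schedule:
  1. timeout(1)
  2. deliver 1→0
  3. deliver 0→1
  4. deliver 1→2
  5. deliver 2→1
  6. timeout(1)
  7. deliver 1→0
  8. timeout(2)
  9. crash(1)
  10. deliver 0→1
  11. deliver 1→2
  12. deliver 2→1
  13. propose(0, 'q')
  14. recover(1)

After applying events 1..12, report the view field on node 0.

2

after 1 — timeout(1): n1:prim/v1/[-]
after 2 — deliver 1→0: n0:back/v1/[-]
after 3 — deliver 0→1: ·
after 4 — deliver 1→2: n2:back/v1/[-]
after 5 — deliver 2→1: ·
after 6 — timeout(1): n1:back/v2/[-]
after 7 — deliver 1→0: n0:back/v2/[-]
after 8 — timeout(2): n2:prim/v2/[-]
after 9 — crash(1): n1:✗back/v2/[-]
after 10 — deliver 0→1: ·
after 11 — deliver 1→2: ·
after 12 — deliver 2→1: ·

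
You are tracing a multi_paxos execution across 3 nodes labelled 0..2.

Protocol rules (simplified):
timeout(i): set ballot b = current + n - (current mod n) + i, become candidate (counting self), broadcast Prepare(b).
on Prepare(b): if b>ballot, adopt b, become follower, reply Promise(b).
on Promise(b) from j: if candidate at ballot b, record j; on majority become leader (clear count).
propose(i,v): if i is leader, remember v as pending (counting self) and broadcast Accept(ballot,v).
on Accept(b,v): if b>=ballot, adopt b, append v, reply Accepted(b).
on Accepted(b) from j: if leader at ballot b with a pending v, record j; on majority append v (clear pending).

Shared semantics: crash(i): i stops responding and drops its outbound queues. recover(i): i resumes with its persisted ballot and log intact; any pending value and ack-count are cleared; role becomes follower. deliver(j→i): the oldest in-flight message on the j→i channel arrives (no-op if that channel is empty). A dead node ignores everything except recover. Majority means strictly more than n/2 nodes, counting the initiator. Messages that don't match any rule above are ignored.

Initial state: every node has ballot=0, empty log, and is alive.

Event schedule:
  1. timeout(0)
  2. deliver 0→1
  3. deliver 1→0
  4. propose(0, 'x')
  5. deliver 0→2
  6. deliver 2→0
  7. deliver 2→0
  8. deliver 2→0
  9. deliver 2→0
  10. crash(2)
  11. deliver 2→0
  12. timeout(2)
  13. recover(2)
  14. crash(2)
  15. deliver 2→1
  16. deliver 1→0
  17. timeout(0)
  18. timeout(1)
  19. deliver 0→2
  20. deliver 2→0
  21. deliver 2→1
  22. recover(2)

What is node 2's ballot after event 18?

after 1 — timeout(0): n0:cand/b3/[-]
after 2 — deliver 0→1: n1:foll/b3/[-]
after 3 — deliver 1→0: n0:lead/b3/[-]
after 4 — propose(0,'x'): ·
after 5 — deliver 0→2: n2:foll/b3/[-]
after 6 — deliver 2→0: ·
after 7 — deliver 2→0: ·
after 8 — deliver 2→0: ·
after 9 — deliver 2→0: ·
after 10 — crash(2): n2:✗foll/b3/[-]
after 11 — deliver 2→0: ·
after 12 — timeout(2): ·
after 13 — recover(2): n2:foll/b3/[-]
after 14 — crash(2): n2:✗foll/b3/[-]
after 15 — deliver 2→1: ·
after 16 — deliver 1→0: ·
after 17 — timeout(0): n0:cand/b6/[-]
after 18 — timeout(1): n1:cand/b7/[-]

3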